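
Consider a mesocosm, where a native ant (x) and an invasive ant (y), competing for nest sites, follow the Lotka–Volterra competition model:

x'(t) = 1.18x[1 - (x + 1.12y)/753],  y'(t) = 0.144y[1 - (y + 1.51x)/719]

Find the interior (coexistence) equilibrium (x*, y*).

Setting both brackets to zero gives the nullclines x + 1.12y = 753 and 1.51x + y = 719.
Substituting y = 719 - 1.51x into the first: x(1 - 1.12·1.51) = 753 - 1.12·719.
So x* = -52.3/-0.691 = 75.6, and then y* = 719 - 1.51·75.6 = 605.

x* ≈ 75.6, y* ≈ 605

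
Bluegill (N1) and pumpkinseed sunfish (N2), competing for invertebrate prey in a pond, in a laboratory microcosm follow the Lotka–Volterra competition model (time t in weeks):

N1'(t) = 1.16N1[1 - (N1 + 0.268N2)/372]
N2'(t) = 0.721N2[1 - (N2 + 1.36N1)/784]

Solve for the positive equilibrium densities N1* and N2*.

Setting both brackets to zero gives the nullclines N1 + 0.268N2 = 372 and 1.36N1 + N2 = 784.
Substituting N2 = 784 - 1.36N1 into the first: N1(1 - 0.268·1.36) = 372 - 0.268·784.
So N1* = 162/0.636 = 255, and then N2* = 784 - 1.36·255 = 438.

N1* ≈ 255, N2* ≈ 438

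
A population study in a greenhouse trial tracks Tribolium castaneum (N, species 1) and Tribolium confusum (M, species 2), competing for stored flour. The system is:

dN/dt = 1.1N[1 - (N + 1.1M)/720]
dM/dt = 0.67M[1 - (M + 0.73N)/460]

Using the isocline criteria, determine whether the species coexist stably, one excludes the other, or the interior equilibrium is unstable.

species 1 excludes species 2

Compare the nullcline intercepts: K1/α12 = 720/1.1 = 655 > K2 = 460; K2/α21 = 460/0.73 = 630 < K1 = 720.
Since the inequalities point opposite ways, species 1 can invade but species 2 cannot.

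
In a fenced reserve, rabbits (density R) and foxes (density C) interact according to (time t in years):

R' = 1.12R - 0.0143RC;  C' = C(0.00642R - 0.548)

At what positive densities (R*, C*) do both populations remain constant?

Set dC/dt = 0 with C > 0: 0.00642R - 0.548 = 0, so R* = 0.548/0.00642 = 85.4.
Set dR/dt = 0 with R > 0: 1.12 - 0.0143C = 0, so C* = 1.12/0.0143 = 78.3.

R* ≈ 85.4, C* ≈ 78.3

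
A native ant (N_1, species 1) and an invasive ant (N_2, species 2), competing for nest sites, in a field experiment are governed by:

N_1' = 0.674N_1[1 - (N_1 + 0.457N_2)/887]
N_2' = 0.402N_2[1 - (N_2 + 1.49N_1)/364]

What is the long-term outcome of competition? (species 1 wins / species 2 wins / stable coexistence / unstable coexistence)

species 1 excludes species 2

Compare the nullcline intercepts: K1/α12 = 887/0.457 = 1940 > K2 = 364; K2/α21 = 364/1.49 = 244 < K1 = 887.
Since the inequalities point opposite ways, species 1 can invade but species 2 cannot.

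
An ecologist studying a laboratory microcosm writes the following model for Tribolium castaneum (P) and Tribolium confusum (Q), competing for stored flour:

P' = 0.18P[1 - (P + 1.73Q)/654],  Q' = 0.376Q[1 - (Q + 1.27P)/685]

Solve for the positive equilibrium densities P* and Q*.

Setting both brackets to zero gives the nullclines P + 1.73Q = 654 and 1.27P + Q = 685.
Substituting Q = 685 - 1.27P into the first: P(1 - 1.73·1.27) = 654 - 1.73·685.
So P* = -531/-1.2 = 444, and then Q* = 685 - 1.27·444 = 122.

P* ≈ 444, Q* ≈ 122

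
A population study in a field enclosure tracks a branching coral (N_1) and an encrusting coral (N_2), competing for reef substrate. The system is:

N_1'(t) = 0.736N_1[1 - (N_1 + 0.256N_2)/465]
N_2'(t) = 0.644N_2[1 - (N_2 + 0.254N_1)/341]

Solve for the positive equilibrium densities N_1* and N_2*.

N_1* ≈ 404, N_2* ≈ 238

Setting both brackets to zero gives the nullclines N_1 + 0.256N_2 = 465 and 0.254N_1 + N_2 = 341.
Substituting N_2 = 341 - 0.254N_1 into the first: N_1(1 - 0.256·0.254) = 465 - 0.256·341.
So N_1* = 378/0.935 = 404, and then N_2* = 341 - 0.254·404 = 238.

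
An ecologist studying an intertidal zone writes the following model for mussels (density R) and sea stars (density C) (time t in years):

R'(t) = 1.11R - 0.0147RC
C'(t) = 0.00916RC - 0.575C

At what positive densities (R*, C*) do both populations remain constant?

R* ≈ 62.8, C* ≈ 75.5

Set dC/dt = 0 with C > 0: 0.00916R - 0.575 = 0, so R* = 0.575/0.00916 = 62.8.
Set dR/dt = 0 with R > 0: 1.11 - 0.0147C = 0, so C* = 1.11/0.0147 = 75.5.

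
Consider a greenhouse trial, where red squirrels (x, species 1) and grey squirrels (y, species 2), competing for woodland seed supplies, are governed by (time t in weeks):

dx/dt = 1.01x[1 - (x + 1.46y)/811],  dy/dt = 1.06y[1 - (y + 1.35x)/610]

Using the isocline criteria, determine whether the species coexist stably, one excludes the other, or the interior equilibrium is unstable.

Compare the nullcline intercepts: K1/α12 = 811/1.46 = 555 < K2 = 610; K2/α21 = 610/1.35 = 452 < K1 = 811.
Since both are reversed, neither can invade when rare; the interior point is a saddle.

unstable coexistence (outcome depends on initial conditions)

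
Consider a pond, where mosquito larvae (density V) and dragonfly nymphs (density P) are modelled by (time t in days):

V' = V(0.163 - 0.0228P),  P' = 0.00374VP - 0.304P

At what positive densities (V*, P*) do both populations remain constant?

Set dP/dt = 0 with P > 0: 0.00374V - 0.304 = 0, so V* = 0.304/0.00374 = 81.3.
Set dV/dt = 0 with V > 0: 0.163 - 0.0228P = 0, so P* = 0.163/0.0228 = 7.15.

V* ≈ 81.3, P* ≈ 7.15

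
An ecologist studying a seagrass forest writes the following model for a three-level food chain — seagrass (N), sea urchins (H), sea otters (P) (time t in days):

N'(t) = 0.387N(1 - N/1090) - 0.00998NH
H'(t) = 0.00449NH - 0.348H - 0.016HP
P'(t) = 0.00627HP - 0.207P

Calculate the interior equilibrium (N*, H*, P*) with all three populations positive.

From dP/dt = 0: 0.00627H* = 0.207, so H* = 33.
From dN/dt = 0: 0.387(1 - N*/1090) = 0.00998·33, giving N* = 1090·(1 - 0.851) = 162.
From dH/dt = 0: 0.00449·162 - 0.348 = 0.016P*, so P* = 0.379/0.016 = 23.7.

N* ≈ 162, H* ≈ 33, P* ≈ 23.7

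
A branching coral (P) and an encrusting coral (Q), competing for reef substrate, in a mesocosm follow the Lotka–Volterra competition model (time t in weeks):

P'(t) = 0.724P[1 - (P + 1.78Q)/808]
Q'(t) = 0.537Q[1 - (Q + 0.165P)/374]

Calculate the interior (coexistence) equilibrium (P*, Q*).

P* ≈ 201, Q* ≈ 341

Setting both brackets to zero gives the nullclines P + 1.78Q = 808 and 0.165P + Q = 374.
Substituting Q = 374 - 0.165P into the first: P(1 - 1.78·0.165) = 808 - 1.78·374.
So P* = 142/0.706 = 201, and then Q* = 374 - 0.165·201 = 341.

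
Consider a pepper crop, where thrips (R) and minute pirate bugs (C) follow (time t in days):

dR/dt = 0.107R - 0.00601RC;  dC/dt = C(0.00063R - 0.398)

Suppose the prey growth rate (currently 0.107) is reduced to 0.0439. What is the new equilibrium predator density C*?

At the interior fixed point, setting dR/dt = 0 with R > 0 fixes C* = (prey growth rate)/(RC coefficient) — independent of the other coefficients.
With the change, C* = 0.0439/0.00601 = 7.3; it falls from 17.8.

C* ≈ 7.3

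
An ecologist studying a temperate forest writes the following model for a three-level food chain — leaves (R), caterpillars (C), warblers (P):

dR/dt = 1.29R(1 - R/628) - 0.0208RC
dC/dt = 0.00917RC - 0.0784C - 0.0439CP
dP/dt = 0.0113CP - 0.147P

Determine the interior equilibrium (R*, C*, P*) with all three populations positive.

From dP/dt = 0: 0.0113C* = 0.147, so C* = 13.
From dR/dt = 0: 1.29(1 - R*/628) = 0.0208·13, giving R* = 628·(1 - 0.21) = 496.
From dC/dt = 0: 0.00917·496 - 0.0784 = 0.0439P*, so P* = 4.47/0.0439 = 102.

R* ≈ 496, C* ≈ 13, P* ≈ 102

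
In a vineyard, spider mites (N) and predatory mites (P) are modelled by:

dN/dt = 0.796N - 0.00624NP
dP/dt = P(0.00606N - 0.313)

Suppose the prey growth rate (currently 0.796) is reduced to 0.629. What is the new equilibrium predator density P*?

P* ≈ 101

At the interior fixed point, setting dN/dt = 0 with N > 0 fixes P* = (prey growth rate)/(NP coefficient) — independent of the other coefficients.
With the change, P* = 0.629/0.00624 = 101; it falls from 128.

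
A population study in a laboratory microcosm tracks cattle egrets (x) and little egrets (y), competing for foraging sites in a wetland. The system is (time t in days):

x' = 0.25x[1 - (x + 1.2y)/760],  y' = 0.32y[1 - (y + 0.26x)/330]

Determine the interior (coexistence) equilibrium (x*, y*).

Setting both brackets to zero gives the nullclines x + 1.2y = 760 and 0.26x + y = 330.
Substituting y = 330 - 0.26x into the first: x(1 - 1.2·0.26) = 760 - 1.2·330.
So x* = 364/0.688 = 529, and then y* = 330 - 0.26·529 = 192.

x* ≈ 529, y* ≈ 192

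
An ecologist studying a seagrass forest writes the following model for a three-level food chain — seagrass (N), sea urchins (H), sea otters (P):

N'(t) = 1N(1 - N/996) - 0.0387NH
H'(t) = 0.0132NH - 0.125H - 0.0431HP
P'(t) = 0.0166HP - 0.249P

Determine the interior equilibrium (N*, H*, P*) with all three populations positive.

From dP/dt = 0: 0.0166H* = 0.249, so H* = 15.
From dN/dt = 0: 1(1 - N*/996) = 0.0387·15, giving N* = 996·(1 - 0.581) = 418.
From dH/dt = 0: 0.0132·418 - 0.125 = 0.0431P*, so P* = 5.39/0.0431 = 125.

N* ≈ 418, H* ≈ 15, P* ≈ 125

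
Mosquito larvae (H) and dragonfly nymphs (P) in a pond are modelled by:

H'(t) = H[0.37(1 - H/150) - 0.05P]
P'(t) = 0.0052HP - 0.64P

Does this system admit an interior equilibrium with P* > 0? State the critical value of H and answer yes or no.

The predator equation gives dP/dt > 0 only when H > 0.64/0.0052 = 123.
Without the predator, H → K = 150. Since 150 > 123, the predator can invade and persist.

Threshold H = 123; K > 123, so yes, the predator persists.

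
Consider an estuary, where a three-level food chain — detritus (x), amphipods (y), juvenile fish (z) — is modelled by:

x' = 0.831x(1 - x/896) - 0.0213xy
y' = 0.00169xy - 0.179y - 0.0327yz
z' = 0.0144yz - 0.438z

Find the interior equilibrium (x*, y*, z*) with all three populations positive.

x* ≈ 197, y* ≈ 30.4, z* ≈ 4.73

From dz/dt = 0: 0.0144y* = 0.438, so y* = 30.4.
From dx/dt = 0: 0.831(1 - x*/896) = 0.0213·30.4, giving x* = 896·(1 - 0.78) = 197.
From dy/dt = 0: 0.00169·197 - 0.179 = 0.0327z*, so z* = 0.155/0.0327 = 4.73.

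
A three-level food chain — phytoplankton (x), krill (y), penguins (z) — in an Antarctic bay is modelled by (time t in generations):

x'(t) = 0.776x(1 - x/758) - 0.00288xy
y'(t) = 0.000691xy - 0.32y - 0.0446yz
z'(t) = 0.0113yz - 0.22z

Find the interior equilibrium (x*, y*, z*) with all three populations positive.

x* ≈ 703, y* ≈ 19.5, z* ≈ 3.72

From dz/dt = 0: 0.0113y* = 0.22, so y* = 19.5.
From dx/dt = 0: 0.776(1 - x*/758) = 0.00288·19.5, giving x* = 758·(1 - 0.0723) = 703.
From dy/dt = 0: 0.000691·703 - 0.32 = 0.0446z*, so z* = 0.166/0.0446 = 3.72.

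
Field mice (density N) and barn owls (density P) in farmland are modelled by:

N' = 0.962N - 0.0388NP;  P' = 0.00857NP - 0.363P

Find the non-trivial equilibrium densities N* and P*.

Set dP/dt = 0 with P > 0: 0.00857N - 0.363 = 0, so N* = 0.363/0.00857 = 42.4.
Set dN/dt = 0 with N > 0: 0.962 - 0.0388P = 0, so P* = 0.962/0.0388 = 24.8.

N* ≈ 42.4, P* ≈ 24.8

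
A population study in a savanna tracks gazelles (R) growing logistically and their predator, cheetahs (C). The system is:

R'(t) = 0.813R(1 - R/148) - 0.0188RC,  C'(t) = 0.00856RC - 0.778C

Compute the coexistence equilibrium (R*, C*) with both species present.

From dC/dt = 0 with C > 0: 0.00856R* = 0.778, so R* = 90.9.
Substitute into dR/dt = 0: 0.813(1 - 90.9/148) = 0.0188C*.
The bracket is 0.386, giving C* = 0.314/0.0188 = 16.7.

R* ≈ 90.9, C* ≈ 16.7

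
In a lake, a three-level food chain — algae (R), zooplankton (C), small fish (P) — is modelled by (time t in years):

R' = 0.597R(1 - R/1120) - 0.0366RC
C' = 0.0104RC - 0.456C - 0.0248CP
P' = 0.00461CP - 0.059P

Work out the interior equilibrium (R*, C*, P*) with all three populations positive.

From dP/dt = 0: 0.00461C* = 0.059, so C* = 12.8.
From dR/dt = 0: 0.597(1 - R*/1120) = 0.0366·12.8, giving R* = 1120·(1 - 0.785) = 241.
From dC/dt = 0: 0.0104·241 - 0.456 = 0.0248P*, so P* = 2.05/0.0248 = 82.8.

R* ≈ 241, C* ≈ 12.8, P* ≈ 82.8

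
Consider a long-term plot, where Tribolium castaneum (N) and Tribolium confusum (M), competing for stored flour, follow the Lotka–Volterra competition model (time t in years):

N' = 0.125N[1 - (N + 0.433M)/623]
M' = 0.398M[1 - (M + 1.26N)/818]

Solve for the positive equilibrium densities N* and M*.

N* ≈ 592, M* ≈ 72.7

Setting both brackets to zero gives the nullclines N + 0.433M = 623 and 1.26N + M = 818.
Substituting M = 818 - 1.26N into the first: N(1 - 0.433·1.26) = 623 - 0.433·818.
So N* = 269/0.454 = 592, and then M* = 818 - 1.26·592 = 72.7.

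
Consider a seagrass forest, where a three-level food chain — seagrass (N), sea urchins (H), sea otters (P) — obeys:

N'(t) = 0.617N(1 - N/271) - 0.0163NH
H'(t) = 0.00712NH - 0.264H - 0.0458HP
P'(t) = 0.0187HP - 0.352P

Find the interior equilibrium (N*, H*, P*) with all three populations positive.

N* ≈ 136, H* ≈ 18.8, P* ≈ 15.4

From dP/dt = 0: 0.0187H* = 0.352, so H* = 18.8.
From dN/dt = 0: 0.617(1 - N*/271) = 0.0163·18.8, giving N* = 271·(1 - 0.497) = 136.
From dH/dt = 0: 0.00712·136 - 0.264 = 0.0458P*, so P* = 0.706/0.0458 = 15.4.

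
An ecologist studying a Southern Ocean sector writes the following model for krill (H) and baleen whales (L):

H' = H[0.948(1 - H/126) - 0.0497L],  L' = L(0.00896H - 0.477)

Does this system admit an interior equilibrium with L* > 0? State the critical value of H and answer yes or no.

The predator equation gives dL/dt > 0 only when H > 0.477/0.00896 = 53.2.
Without the predator, H → K = 126. Since 126 > 53.2, the predator can invade and persist.

Threshold H = 53.2; K > 53.2, so yes, the predator persists.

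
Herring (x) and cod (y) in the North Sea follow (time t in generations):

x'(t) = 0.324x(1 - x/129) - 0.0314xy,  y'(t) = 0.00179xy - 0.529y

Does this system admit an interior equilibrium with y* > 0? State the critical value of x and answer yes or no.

Threshold x = 296; K < 296, so no, the predator goes extinct.

The predator equation gives dy/dt > 0 only when x > 0.529/0.00179 = 296.
Without the predator, x → K = 129. Since 129 < 296, the predator cannot invade.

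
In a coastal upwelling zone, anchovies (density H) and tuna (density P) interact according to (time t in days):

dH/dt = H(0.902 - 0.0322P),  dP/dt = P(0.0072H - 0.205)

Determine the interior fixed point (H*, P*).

H* ≈ 28.5, P* ≈ 28

Set dP/dt = 0 with P > 0: 0.0072H - 0.205 = 0, so H* = 0.205/0.0072 = 28.5.
Set dH/dt = 0 with H > 0: 0.902 - 0.0322P = 0, so P* = 0.902/0.0322 = 28.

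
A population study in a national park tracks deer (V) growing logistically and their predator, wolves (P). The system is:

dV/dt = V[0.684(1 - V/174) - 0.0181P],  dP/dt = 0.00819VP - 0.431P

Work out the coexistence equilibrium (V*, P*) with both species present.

V* ≈ 52.6, P* ≈ 26.4

From dP/dt = 0 with P > 0: 0.00819V* = 0.431, so V* = 52.6.
Substitute into dV/dt = 0: 0.684(1 - 52.6/174) = 0.0181P*.
The bracket is 0.698, giving P* = 0.477/0.0181 = 26.4.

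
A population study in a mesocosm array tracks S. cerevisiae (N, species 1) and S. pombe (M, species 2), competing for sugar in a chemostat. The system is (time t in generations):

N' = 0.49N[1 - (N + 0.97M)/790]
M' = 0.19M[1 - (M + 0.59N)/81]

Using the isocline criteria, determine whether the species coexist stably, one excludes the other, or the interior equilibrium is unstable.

Compare the nullcline intercepts: K1/α12 = 790/0.97 = 814 > K2 = 81; K2/α21 = 81/0.59 = 137 < K1 = 790.
Since the inequalities point opposite ways, species 1 can invade but species 2 cannot.

species 1 excludes species 2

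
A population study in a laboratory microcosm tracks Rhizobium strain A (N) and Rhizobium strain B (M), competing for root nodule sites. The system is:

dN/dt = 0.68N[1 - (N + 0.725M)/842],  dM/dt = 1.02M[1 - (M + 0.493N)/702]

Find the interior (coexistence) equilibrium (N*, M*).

N* ≈ 518, M* ≈ 446

Setting both brackets to zero gives the nullclines N + 0.725M = 842 and 0.493N + M = 702.
Substituting M = 702 - 0.493N into the first: N(1 - 0.725·0.493) = 842 - 0.725·702.
So N* = 333/0.643 = 518, and then M* = 702 - 0.493·518 = 446.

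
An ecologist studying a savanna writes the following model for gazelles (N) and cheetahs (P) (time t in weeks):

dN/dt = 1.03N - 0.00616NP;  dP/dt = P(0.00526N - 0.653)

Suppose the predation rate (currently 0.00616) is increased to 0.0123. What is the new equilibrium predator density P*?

At the interior fixed point, setting dN/dt = 0 with N > 0 fixes P* = (prey growth rate)/(NP coefficient) — independent of the other coefficients.
With the change, P* = 1.03/0.0123 = 83.7; it falls from 167.

P* ≈ 83.7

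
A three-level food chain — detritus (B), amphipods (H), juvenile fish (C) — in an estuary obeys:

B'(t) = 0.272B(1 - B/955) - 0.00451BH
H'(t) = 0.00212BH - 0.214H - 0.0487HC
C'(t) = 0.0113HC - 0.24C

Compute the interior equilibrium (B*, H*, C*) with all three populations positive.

B* ≈ 619, H* ≈ 21.2, C* ≈ 22.5

From dC/dt = 0: 0.0113H* = 0.24, so H* = 21.2.
From dB/dt = 0: 0.272(1 - B*/955) = 0.00451·21.2, giving B* = 955·(1 - 0.352) = 619.
From dH/dt = 0: 0.00212·619 - 0.214 = 0.0487C*, so C* = 1.1/0.0487 = 22.5.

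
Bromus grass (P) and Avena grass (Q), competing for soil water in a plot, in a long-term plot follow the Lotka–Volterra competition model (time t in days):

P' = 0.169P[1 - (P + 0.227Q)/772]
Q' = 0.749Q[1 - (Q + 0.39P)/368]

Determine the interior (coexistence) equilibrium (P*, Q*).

Setting both brackets to zero gives the nullclines P + 0.227Q = 772 and 0.39P + Q = 368.
Substituting Q = 368 - 0.39P into the first: P(1 - 0.227·0.39) = 772 - 0.227·368.
So P* = 688/0.911 = 755, and then Q* = 368 - 0.39·755 = 73.4.

P* ≈ 755, Q* ≈ 73.4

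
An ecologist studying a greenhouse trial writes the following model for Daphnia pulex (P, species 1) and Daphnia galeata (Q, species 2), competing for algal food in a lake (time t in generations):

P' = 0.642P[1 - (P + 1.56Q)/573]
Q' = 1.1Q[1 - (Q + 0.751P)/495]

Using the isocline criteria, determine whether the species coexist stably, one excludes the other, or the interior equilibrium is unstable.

species 2 excludes species 1

Compare the nullcline intercepts: K1/α12 = 573/1.56 = 367 < K2 = 495; K2/α21 = 495/0.751 = 659 > K1 = 573.
Since the inequalities point opposite ways, species 2 can invade but species 1 cannot.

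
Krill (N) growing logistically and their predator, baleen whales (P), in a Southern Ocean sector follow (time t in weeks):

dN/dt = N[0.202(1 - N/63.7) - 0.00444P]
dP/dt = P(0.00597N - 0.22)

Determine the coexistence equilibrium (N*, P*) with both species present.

N* ≈ 36.9, P* ≈ 19.2

From dP/dt = 0 with P > 0: 0.00597N* = 0.22, so N* = 36.9.
Substitute into dN/dt = 0: 0.202(1 - 36.9/63.7) = 0.00444P*.
The bracket is 0.421, giving P* = 0.0851/0.00444 = 19.2.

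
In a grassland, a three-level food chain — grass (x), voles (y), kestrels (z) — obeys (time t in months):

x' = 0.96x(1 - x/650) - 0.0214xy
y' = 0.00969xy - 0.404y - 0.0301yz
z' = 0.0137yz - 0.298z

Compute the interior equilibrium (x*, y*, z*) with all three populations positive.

From dz/dt = 0: 0.0137y* = 0.298, so y* = 21.8.
From dx/dt = 0: 0.96(1 - x*/650) = 0.0214·21.8, giving x* = 650·(1 - 0.485) = 335.
From dy/dt = 0: 0.00969·335 - 0.404 = 0.0301z*, so z* = 2.84/0.0301 = 94.4.

x* ≈ 335, y* ≈ 21.8, z* ≈ 94.4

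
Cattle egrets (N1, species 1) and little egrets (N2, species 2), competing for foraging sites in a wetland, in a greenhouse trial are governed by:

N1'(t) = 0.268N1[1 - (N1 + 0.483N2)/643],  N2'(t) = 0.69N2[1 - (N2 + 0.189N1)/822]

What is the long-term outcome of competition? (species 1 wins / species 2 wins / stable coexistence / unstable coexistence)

Compare the nullcline intercepts: K1/α12 = 643/0.483 = 1330 > K2 = 822; K2/α21 = 822/0.189 = 4350 > K1 = 643.
Since both inequalities hold, each species can invade when rare, so the interior equilibrium is stable.

stable coexistence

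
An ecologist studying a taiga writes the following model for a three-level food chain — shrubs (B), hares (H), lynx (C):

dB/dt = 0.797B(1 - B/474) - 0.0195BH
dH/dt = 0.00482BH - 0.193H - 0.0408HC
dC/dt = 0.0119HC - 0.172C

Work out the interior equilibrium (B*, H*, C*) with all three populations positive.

B* ≈ 306, H* ≈ 14.5, C* ≈ 31.5

From dC/dt = 0: 0.0119H* = 0.172, so H* = 14.5.
From dB/dt = 0: 0.797(1 - B*/474) = 0.0195·14.5, giving B* = 474·(1 - 0.354) = 306.
From dH/dt = 0: 0.00482·306 - 0.193 = 0.0408C*, so C* = 1.28/0.0408 = 31.5.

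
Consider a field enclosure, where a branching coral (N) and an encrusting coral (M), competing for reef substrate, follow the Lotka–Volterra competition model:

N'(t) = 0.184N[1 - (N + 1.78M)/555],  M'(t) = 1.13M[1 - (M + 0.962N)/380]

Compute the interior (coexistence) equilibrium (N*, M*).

N* ≈ 170, M* ≈ 216

Setting both brackets to zero gives the nullclines N + 1.78M = 555 and 0.962N + M = 380.
Substituting M = 380 - 0.962N into the first: N(1 - 1.78·0.962) = 555 - 1.78·380.
So N* = -121/-0.712 = 170, and then M* = 380 - 0.962·170 = 216.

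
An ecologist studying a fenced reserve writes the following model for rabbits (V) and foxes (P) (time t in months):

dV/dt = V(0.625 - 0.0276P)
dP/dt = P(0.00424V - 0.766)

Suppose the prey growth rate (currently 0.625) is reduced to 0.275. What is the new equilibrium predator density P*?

P* ≈ 9.96

At the interior fixed point, setting dV/dt = 0 with V > 0 fixes P* = (prey growth rate)/(VP coefficient) — independent of the other coefficients.
With the change, P* = 0.275/0.0276 = 9.96; it falls from 22.6.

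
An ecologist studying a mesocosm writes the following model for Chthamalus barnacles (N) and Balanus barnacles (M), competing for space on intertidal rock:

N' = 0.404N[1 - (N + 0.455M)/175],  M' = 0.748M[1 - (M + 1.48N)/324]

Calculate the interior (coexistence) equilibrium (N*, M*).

N* ≈ 84.4, M* ≈ 199

Setting both brackets to zero gives the nullclines N + 0.455M = 175 and 1.48N + M = 324.
Substituting M = 324 - 1.48N into the first: N(1 - 0.455·1.48) = 175 - 0.455·324.
So N* = 27.6/0.327 = 84.4, and then M* = 324 - 1.48·84.4 = 199.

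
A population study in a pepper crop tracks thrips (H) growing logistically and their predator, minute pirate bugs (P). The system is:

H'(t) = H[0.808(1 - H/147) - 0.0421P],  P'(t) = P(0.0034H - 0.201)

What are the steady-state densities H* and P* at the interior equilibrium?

H* ≈ 59.1, P* ≈ 11.5

From dP/dt = 0 with P > 0: 0.0034H* = 0.201, so H* = 59.1.
Substitute into dH/dt = 0: 0.808(1 - 59.1/147) = 0.0421P*.
The bracket is 0.598, giving P* = 0.483/0.0421 = 11.5.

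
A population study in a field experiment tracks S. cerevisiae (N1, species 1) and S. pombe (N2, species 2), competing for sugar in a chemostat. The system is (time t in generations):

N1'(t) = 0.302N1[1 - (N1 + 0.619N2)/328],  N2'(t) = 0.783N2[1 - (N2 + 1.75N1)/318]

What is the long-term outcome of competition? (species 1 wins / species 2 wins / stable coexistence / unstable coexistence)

species 1 excludes species 2

Compare the nullcline intercepts: K1/α12 = 328/0.619 = 530 > K2 = 318; K2/α21 = 318/1.75 = 182 < K1 = 328.
Since the inequalities point opposite ways, species 1 can invade but species 2 cannot.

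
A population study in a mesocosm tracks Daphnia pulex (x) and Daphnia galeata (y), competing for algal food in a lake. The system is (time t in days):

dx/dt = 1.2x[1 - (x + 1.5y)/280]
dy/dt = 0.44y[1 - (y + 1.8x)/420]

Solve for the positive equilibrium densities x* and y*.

Setting both brackets to zero gives the nullclines x + 1.5y = 280 and 1.8x + y = 420.
Substituting y = 420 - 1.8x into the first: x(1 - 1.5·1.8) = 280 - 1.5·420.
So x* = -350/-1.7 = 206, and then y* = 420 - 1.8·206 = 49.4.

x* ≈ 206, y* ≈ 49.4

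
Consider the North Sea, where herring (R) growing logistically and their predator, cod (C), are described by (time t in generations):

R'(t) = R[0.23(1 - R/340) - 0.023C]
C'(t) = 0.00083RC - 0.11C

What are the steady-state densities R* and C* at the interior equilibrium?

R* ≈ 133, C* ≈ 6.1

From dC/dt = 0 with C > 0: 0.00083R* = 0.11, so R* = 133.
Substitute into dR/dt = 0: 0.23(1 - 133/340) = 0.023C*.
The bracket is 0.61, giving C* = 0.14/0.023 = 6.1.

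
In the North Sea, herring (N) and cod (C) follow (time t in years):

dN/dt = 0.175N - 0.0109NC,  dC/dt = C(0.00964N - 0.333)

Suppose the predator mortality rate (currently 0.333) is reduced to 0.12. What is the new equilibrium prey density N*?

N* ≈ 12.4

At the interior fixed point, setting dC/dt = 0 with C > 0 fixes N* = (predator death rate)/(NC coefficient) — independent of the other coefficients.
With the change, N* = 0.12/0.00964 = 12.4; it falls from 34.5.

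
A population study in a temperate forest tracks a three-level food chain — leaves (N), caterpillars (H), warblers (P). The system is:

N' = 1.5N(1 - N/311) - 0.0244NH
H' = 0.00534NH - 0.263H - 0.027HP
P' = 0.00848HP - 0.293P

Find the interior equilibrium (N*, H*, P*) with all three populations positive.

N* ≈ 136, H* ≈ 34.6, P* ≈ 17.2

From dP/dt = 0: 0.00848H* = 0.293, so H* = 34.6.
From dN/dt = 0: 1.5(1 - N*/311) = 0.0244·34.6, giving N* = 311·(1 - 0.562) = 136.
From dH/dt = 0: 0.00534·136 - 0.263 = 0.027P*, so P* = 0.464/0.027 = 17.2.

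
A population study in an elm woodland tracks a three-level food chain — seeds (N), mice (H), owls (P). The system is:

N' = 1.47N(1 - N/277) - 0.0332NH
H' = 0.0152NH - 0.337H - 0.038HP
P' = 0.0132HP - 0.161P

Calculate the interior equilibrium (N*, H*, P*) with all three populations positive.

N* ≈ 201, H* ≈ 12.2, P* ≈ 71.4

From dP/dt = 0: 0.0132H* = 0.161, so H* = 12.2.
From dN/dt = 0: 1.47(1 - N*/277) = 0.0332·12.2, giving N* = 277·(1 - 0.275) = 201.
From dH/dt = 0: 0.0152·201 - 0.337 = 0.038P*, so P* = 2.71/0.038 = 71.4.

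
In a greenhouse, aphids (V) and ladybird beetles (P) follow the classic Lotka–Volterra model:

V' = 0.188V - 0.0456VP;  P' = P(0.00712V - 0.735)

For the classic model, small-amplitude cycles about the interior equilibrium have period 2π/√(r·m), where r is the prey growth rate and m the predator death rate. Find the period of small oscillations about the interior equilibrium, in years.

Here r = 0.188 and m = 0.735, so r·m = 0.138.
ω = √0.138 = 0.372 per year, hence T = 2π/ω ≈ 16.9 years.

T ≈ 16.9 years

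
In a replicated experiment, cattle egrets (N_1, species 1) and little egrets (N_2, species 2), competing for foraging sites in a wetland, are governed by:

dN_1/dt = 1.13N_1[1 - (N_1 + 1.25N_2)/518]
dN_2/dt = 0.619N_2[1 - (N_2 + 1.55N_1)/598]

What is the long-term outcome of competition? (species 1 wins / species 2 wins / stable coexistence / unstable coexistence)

unstable coexistence (outcome depends on initial conditions)

Compare the nullcline intercepts: K1/α12 = 518/1.25 = 414 < K2 = 598; K2/α21 = 598/1.55 = 386 < K1 = 518.
Since both are reversed, neither can invade when rare; the interior point is a saddle.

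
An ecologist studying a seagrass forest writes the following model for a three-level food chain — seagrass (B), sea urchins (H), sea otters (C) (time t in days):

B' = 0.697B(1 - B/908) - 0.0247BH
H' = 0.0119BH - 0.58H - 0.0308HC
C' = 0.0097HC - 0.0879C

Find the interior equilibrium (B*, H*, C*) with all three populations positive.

B* ≈ 616, H* ≈ 9.06, C* ≈ 219

From dC/dt = 0: 0.0097H* = 0.0879, so H* = 9.06.
From dB/dt = 0: 0.697(1 - B*/908) = 0.0247·9.06, giving B* = 908·(1 - 0.321) = 616.
From dH/dt = 0: 0.0119·616 - 0.58 = 0.0308C*, so C* = 6.76/0.0308 = 219.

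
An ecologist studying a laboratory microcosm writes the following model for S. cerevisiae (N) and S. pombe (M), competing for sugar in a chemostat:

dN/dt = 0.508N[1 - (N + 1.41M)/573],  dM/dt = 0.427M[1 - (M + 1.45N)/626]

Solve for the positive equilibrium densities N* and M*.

N* ≈ 296, M* ≈ 196

Setting both brackets to zero gives the nullclines N + 1.41M = 573 and 1.45N + M = 626.
Substituting M = 626 - 1.45N into the first: N(1 - 1.41·1.45) = 573 - 1.41·626.
So N* = -310/-1.04 = 296, and then M* = 626 - 1.45·296 = 196.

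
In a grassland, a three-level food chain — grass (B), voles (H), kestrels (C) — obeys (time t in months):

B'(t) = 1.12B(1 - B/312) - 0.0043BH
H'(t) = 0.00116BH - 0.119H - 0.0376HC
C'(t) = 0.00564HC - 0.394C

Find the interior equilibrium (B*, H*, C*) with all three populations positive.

B* ≈ 228, H* ≈ 69.9, C* ≈ 3.88

From dC/dt = 0: 0.00564H* = 0.394, so H* = 69.9.
From dB/dt = 0: 1.12(1 - B*/312) = 0.0043·69.9, giving B* = 312·(1 - 0.268) = 228.
From dH/dt = 0: 0.00116·228 - 0.119 = 0.0376C*, so C* = 0.146/0.0376 = 3.88.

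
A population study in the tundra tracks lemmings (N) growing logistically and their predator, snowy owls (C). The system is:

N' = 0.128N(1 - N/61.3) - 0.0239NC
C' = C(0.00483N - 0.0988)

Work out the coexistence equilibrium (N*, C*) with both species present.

From dC/dt = 0 with C > 0: 0.00483N* = 0.0988, so N* = 20.5.
Substitute into dN/dt = 0: 0.128(1 - 20.5/61.3) = 0.0239C*.
The bracket is 0.666, giving C* = 0.0853/0.0239 = 3.57.

N* ≈ 20.5, C* ≈ 3.57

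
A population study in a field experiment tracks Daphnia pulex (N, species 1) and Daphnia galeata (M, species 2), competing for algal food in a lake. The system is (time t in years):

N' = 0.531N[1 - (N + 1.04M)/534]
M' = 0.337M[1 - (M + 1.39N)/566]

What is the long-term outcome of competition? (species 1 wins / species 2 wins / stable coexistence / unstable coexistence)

Compare the nullcline intercepts: K1/α12 = 534/1.04 = 513 < K2 = 566; K2/α21 = 566/1.39 = 407 < K1 = 534.
Since both are reversed, neither can invade when rare; the interior point is a saddle.

unstable coexistence (outcome depends on initial conditions)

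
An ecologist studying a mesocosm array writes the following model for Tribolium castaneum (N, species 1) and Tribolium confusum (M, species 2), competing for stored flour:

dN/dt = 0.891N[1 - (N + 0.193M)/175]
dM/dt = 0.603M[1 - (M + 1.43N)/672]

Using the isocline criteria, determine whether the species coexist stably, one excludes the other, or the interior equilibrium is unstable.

stable coexistence

Compare the nullcline intercepts: K1/α12 = 175/0.193 = 907 > K2 = 672; K2/α21 = 672/1.43 = 470 > K1 = 175.
Since both inequalities hold, each species can invade when rare, so the interior equilibrium is stable.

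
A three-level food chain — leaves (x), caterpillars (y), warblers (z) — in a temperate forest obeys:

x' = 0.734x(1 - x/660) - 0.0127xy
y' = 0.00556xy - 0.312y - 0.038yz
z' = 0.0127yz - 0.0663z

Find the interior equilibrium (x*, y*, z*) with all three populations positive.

From dz/dt = 0: 0.0127y* = 0.0663, so y* = 5.22.
From dx/dt = 0: 0.734(1 - x*/660) = 0.0127·5.22, giving x* = 660·(1 - 0.0903) = 600.
From dy/dt = 0: 0.00556·600 - 0.312 = 0.038z*, so z* = 3.03/0.038 = 79.6.

x* ≈ 600, y* ≈ 5.22, z* ≈ 79.6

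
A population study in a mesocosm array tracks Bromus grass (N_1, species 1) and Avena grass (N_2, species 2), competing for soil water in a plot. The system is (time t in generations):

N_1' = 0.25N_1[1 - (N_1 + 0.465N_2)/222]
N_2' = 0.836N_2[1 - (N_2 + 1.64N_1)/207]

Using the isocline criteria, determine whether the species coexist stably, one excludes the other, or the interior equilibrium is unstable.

Compare the nullcline intercepts: K1/α12 = 222/0.465 = 477 > K2 = 207; K2/α21 = 207/1.64 = 126 < K1 = 222.
Since the inequalities point opposite ways, species 1 can invade but species 2 cannot.

species 1 excludes species 2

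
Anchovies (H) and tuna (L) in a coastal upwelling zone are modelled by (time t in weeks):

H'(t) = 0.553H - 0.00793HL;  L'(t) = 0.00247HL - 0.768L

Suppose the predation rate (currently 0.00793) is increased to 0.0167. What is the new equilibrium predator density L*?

At the interior fixed point, setting dH/dt = 0 with H > 0 fixes L* = (prey growth rate)/(HL coefficient) — independent of the other coefficients.
With the change, L* = 0.553/0.0167 = 33.1; it falls from 69.7.

L* ≈ 33.1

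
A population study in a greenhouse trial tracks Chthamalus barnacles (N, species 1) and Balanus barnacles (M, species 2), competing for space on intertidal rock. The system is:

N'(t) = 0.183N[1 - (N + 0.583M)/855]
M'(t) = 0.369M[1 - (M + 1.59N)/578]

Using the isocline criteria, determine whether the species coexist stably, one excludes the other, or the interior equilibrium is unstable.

species 1 excludes species 2

Compare the nullcline intercepts: K1/α12 = 855/0.583 = 1470 > K2 = 578; K2/α21 = 578/1.59 = 364 < K1 = 855.
Since the inequalities point opposite ways, species 1 can invade but species 2 cannot.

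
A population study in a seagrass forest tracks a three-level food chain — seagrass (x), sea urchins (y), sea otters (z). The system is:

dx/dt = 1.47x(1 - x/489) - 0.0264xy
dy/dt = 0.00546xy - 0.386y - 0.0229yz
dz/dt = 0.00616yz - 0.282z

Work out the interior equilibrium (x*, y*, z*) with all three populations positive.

From dz/dt = 0: 0.00616y* = 0.282, so y* = 45.8.
From dx/dt = 0: 1.47(1 - x*/489) = 0.0264·45.8, giving x* = 489·(1 - 0.822) = 87.
From dy/dt = 0: 0.00546·87 - 0.386 = 0.0229z*, so z* = 0.0888/0.0229 = 3.88.

x* ≈ 87, y* ≈ 45.8, z* ≈ 3.88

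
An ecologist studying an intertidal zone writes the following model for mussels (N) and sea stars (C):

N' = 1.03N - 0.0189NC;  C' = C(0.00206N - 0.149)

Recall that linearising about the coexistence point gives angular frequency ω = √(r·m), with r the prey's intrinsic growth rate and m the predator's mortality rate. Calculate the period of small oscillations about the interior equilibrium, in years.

T ≈ 16 years

Here r = 1.03 and m = 0.149, so r·m = 0.153.
ω = √0.153 = 0.392 per year, hence T = 2π/ω ≈ 16 years.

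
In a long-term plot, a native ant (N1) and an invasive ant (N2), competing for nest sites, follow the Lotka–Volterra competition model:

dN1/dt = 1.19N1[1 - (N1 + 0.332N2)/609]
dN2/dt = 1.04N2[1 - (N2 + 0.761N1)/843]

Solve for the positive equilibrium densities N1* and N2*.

Setting both brackets to zero gives the nullclines N1 + 0.332N2 = 609 and 0.761N1 + N2 = 843.
Substituting N2 = 843 - 0.761N1 into the first: N1(1 - 0.332·0.761) = 609 - 0.332·843.
So N1* = 329/0.747 = 440, and then N2* = 843 - 0.761·440 = 508.

N1* ≈ 440, N2* ≈ 508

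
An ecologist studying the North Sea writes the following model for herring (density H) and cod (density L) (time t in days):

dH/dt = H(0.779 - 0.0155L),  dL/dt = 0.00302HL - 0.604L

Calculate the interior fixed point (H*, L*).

Set dL/dt = 0 with L > 0: 0.00302H - 0.604 = 0, so H* = 0.604/0.00302 = 200.
Set dH/dt = 0 with H > 0: 0.779 - 0.0155L = 0, so L* = 0.779/0.0155 = 50.3.

H* ≈ 200, L* ≈ 50.3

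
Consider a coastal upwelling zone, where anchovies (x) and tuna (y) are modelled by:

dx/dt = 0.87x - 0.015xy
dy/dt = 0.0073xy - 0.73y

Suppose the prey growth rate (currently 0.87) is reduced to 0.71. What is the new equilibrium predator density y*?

At the interior fixed point, setting dx/dt = 0 with x > 0 fixes y* = (prey growth rate)/(xy coefficient) — independent of the other coefficients.
With the change, y* = 0.71/0.015 = 47.3; it falls from 58.

y* ≈ 47.3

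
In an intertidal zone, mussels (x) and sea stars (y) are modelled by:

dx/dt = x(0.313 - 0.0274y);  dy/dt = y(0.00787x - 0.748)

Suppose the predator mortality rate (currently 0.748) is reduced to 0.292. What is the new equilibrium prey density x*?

x* ≈ 37.1

At the interior fixed point, setting dy/dt = 0 with y > 0 fixes x* = (predator death rate)/(xy coefficient) — independent of the other coefficients.
With the change, x* = 0.292/0.00787 = 37.1; it falls from 95.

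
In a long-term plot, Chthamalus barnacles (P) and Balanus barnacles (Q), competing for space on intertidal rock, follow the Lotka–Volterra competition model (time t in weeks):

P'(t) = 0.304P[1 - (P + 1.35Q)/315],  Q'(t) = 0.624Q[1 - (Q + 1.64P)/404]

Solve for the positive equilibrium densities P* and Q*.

P* ≈ 190, Q* ≈ 92.8

Setting both brackets to zero gives the nullclines P + 1.35Q = 315 and 1.64P + Q = 404.
Substituting Q = 404 - 1.64P into the first: P(1 - 1.35·1.64) = 315 - 1.35·404.
So P* = -230/-1.21 = 190, and then Q* = 404 - 1.64·190 = 92.8.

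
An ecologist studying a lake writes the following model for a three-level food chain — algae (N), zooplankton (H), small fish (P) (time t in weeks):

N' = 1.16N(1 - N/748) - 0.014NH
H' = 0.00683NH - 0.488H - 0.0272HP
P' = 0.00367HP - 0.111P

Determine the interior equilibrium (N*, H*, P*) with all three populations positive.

From dP/dt = 0: 0.00367H* = 0.111, so H* = 30.2.
From dN/dt = 0: 1.16(1 - N*/748) = 0.014·30.2, giving N* = 748·(1 - 0.365) = 475.
From dH/dt = 0: 0.00683·475 - 0.488 = 0.0272P*, so P* = 2.76/0.0272 = 101.

N* ≈ 475, H* ≈ 30.2, P* ≈ 101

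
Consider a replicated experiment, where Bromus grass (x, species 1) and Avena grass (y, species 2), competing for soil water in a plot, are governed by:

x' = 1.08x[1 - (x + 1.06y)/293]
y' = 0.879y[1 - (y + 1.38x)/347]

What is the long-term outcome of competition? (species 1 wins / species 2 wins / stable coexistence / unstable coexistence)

Compare the nullcline intercepts: K1/α12 = 293/1.06 = 276 < K2 = 347; K2/α21 = 347/1.38 = 251 < K1 = 293.
Since both are reversed, neither can invade when rare; the interior point is a saddle.

unstable coexistence (outcome depends on initial conditions)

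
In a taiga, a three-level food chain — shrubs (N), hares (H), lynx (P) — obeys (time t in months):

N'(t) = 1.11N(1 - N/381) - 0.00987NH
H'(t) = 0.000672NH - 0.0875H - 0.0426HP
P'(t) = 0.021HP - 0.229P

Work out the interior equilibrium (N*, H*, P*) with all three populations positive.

N* ≈ 344, H* ≈ 10.9, P* ≈ 3.37

From dP/dt = 0: 0.021H* = 0.229, so H* = 10.9.
From dN/dt = 0: 1.11(1 - N*/381) = 0.00987·10.9, giving N* = 381·(1 - 0.097) = 344.
From dH/dt = 0: 0.000672·344 - 0.0875 = 0.0426P*, so P* = 0.144/0.0426 = 3.37.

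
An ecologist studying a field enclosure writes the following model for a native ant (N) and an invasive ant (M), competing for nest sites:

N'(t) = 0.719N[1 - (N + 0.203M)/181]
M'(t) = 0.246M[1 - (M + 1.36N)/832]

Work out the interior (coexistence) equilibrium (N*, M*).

N* ≈ 16.7, M* ≈ 809

Setting both brackets to zero gives the nullclines N + 0.203M = 181 and 1.36N + M = 832.
Substituting M = 832 - 1.36N into the first: N(1 - 0.203·1.36) = 181 - 0.203·832.
So N* = 12.1/0.724 = 16.7, and then M* = 832 - 1.36·16.7 = 809.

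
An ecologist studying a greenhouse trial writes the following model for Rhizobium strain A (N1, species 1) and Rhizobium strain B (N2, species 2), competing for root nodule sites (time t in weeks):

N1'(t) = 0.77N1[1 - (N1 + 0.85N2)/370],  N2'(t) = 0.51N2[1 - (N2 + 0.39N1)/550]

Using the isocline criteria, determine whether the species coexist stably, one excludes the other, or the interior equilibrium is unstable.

species 2 excludes species 1

Compare the nullcline intercepts: K1/α12 = 370/0.85 = 435 < K2 = 550; K2/α21 = 550/0.39 = 1410 > K1 = 370.
Since the inequalities point opposite ways, species 2 can invade but species 1 cannot.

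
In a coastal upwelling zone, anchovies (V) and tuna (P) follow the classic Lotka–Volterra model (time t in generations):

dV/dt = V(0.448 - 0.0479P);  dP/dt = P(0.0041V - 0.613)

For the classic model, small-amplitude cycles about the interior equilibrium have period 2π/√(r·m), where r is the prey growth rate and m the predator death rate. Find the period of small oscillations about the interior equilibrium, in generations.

Here r = 0.448 and m = 0.613, so r·m = 0.275.
ω = √0.275 = 0.524 per generation, hence T = 2π/ω ≈ 12 generations.

T ≈ 12 generations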